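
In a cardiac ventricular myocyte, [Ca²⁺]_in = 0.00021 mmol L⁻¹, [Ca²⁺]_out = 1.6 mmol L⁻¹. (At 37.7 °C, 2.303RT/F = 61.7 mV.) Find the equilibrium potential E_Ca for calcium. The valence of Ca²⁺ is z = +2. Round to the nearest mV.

120 mV

E = (61.7/z) · log₁₀([Ca²⁺]_out/[Ca²⁺]_in) with z = +2.
= (61.7/2) · log₁₀(1.6/0.00021) = 30.85 · log₁₀(7619)
= 30.85 · (3.8819) = 119.76 mV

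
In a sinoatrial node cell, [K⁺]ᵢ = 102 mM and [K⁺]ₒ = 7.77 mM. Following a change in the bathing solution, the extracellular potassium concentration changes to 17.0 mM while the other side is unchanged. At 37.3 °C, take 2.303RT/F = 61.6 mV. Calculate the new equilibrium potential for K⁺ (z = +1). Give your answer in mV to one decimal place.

-47.9 mV

After the shift: [K⁺]_out = 17.0, [K⁺]_in = 102 mM.
E_new = (61.6/1)·log₁₀(17.0/102) = 61.60 · (-0.7782) = -47.93 mV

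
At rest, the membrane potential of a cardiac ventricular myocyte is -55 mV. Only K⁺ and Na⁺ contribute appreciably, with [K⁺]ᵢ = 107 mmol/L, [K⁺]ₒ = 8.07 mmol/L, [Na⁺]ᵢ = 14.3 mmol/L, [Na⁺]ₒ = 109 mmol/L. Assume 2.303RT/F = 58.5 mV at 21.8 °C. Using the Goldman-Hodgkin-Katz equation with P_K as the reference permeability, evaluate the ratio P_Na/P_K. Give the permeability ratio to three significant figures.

0.0392

Let α = P_Na/P_K. GHK: Vm = 58.5·log₁₀[(Kₒ + α·Naₒ)/(Kᵢ + α·Naᵢ)].
10^(Vm/58.5) = 10^(-55.0/58.5) = 0.11477
So 0.11477·(Kᵢ + α·Naᵢ) = Kₒ + α·Naₒ → α = (0.11477·107.0 − 8.07) / (109.0 − 0.11477·14.3)
α = (12.28 − 8.07) / (109.0 − 1.641) = 4.21/107.4 = 0.03922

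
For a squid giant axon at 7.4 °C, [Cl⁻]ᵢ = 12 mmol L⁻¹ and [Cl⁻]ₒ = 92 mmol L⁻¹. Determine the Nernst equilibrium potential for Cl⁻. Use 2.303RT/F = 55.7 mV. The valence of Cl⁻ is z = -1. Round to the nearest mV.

E = (55.7/z) · log₁₀([Cl⁻]_out/[Cl⁻]_in) with z = -1.
For an anion, dividing by z = -1 reverses the sign.
= (55.7/-1) · log₁₀(92/12) = -55.70 · log₁₀(7.667)
= -55.70 · (0.8846) = -49.27 mV

-49 mV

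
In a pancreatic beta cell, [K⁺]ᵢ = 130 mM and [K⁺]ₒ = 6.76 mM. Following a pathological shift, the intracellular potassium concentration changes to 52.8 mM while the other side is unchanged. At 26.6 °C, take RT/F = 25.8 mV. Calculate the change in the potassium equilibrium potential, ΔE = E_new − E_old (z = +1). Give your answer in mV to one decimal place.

E_old = (25.8/1)·ln(6.76/130) = -76.28 mV
E_new = (25.8/1)·ln(6.76/52.8) = -53.03 mV
ΔE = -53.03 − (-76.28) = 23.25 mV

23.2 mV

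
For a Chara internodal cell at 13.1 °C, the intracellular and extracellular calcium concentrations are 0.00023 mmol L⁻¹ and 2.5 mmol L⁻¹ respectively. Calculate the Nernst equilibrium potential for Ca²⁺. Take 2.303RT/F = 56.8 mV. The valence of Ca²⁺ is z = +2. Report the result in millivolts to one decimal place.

E = (56.8/z) · log₁₀([Ca²⁺]_out/[Ca²⁺]_in) with z = +2.
= (56.8/2) · log₁₀(2.5/0.00023) = 28.40 · log₁₀(1.087e+04)
= 28.40 · (4.0362) = 114.63 mV

114.6 mV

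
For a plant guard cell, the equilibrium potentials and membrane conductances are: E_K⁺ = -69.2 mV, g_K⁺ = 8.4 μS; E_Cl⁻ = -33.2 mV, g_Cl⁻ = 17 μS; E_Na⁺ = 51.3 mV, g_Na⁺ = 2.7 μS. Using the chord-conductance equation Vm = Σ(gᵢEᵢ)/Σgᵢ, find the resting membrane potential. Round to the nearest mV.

-36 mV

Σ gᵢEᵢ = 8.4·(-69.2) + 17·(-33.2) + 2.7·(51.3) = -1007.17
Σ gᵢ = 8.4 + 17 + 2.7 = 28.1
Vm = -1007.17 / 28.1 = -35.84 mV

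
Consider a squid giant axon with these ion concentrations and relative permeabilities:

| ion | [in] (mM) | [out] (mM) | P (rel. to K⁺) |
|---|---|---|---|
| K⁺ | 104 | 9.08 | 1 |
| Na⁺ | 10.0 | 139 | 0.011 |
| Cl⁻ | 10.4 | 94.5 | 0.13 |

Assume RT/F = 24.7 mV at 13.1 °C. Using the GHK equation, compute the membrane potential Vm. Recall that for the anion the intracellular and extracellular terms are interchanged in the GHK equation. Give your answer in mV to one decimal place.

-56.2 mV

Vm = 24.7 · ln[(Σ P·[cation]ₒ + Σ P·[anion]ᵢ) / (Σ P·[cation]ᵢ + Σ P·[anion]ₒ)]
Numerator = 1×9.08 + 0.011×139 + 0.13×10.4 = 11.96
Denominator = 1×104 + 0.011×10.0 + 0.13×94.5 = 116.4
Vm = 24.7 · ln(0.10276) = 24.7 × (-2.2753) = -56.20 mV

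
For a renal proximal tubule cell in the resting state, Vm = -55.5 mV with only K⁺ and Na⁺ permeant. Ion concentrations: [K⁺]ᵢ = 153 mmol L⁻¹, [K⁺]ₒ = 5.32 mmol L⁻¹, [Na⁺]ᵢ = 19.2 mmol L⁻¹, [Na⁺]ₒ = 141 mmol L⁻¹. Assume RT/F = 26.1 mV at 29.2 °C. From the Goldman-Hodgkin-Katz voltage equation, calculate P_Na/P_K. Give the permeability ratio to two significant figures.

Let α = P_Na/P_K. GHK: Vm = 26.1·ln[(Kₒ + α·Naₒ)/(Kᵢ + α·Naᵢ)].
e^(Vm/26.1) = e^(-55.5/26.1) = 0.11926
So 0.11926·(Kᵢ + α·Naᵢ) = Kₒ + α·Naₒ → α = (0.11926·153.0 − 5.32) / (141.0 − 0.11926·19.2)
α = (18.25 − 5.32) / (141.0 − 2.29) = 12.93/138.7 = 0.09319

0.093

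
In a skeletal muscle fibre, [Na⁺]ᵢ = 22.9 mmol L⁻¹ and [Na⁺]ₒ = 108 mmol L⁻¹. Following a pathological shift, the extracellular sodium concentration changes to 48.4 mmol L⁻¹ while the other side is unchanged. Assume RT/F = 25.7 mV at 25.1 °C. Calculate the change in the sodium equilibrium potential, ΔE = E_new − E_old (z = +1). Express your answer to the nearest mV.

-21 mV

E_old = (25.7/1)·ln(108/22.9) = 39.86 mV
E_new = (25.7/1)·ln(48.4/22.9) = 19.23 mV
ΔE = 19.23 − (39.86) = -20.63 mV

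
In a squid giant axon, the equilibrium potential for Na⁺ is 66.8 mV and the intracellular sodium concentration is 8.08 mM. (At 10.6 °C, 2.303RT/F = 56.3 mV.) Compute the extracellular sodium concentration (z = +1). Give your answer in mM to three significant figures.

Nernst: E = (56.3/1) · log₁₀([out]/[in]), so log₁₀([out]/[in]) = 66.8 × 1 / 56.3 = 1.1865.
[out]/[in] = 10^(1.1865) = 15.36.
[out] = 15.36 × 8.08 = 124.1 mM.

124 mM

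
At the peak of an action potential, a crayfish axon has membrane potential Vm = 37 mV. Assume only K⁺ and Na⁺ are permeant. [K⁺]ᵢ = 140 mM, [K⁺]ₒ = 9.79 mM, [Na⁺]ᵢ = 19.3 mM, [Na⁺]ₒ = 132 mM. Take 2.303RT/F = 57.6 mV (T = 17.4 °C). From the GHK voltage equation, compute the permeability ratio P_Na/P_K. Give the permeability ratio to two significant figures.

Let α = P_Na/P_K. GHK: Vm = 57.6·log₁₀[(Kₒ + α·Naₒ)/(Kᵢ + α·Naᵢ)].
10^(Vm/57.6) = 10^(37.0/57.6) = 4.389
So 4.389·(Kᵢ + α·Naᵢ) = Kₒ + α·Naₒ → α = (4.389·140.0 − 9.79) / (132.0 − 4.389·19.3)
α = (614.5 − 9.79) / (132.0 − 84.71) = 604.7/47.29 = 12.79

13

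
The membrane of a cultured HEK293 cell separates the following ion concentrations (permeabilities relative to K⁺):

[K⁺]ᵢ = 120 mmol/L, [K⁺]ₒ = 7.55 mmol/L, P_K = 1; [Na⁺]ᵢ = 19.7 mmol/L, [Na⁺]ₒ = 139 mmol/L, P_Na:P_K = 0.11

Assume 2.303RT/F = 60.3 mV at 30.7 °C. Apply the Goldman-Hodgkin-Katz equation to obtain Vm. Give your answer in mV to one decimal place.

-43.9 mV

Vm = 60.3 · log₁₀[(Σ P·[cation]ₒ + Σ P·[anion]ᵢ) / (Σ P·[cation]ᵢ + Σ P·[anion]ₒ)]
Numerator = 1×7.55 + 0.11×139 = 22.84
Denominator = 1×120 + 0.11×19.7 = 122.2
Vm = 60.3 · log₁₀(0.18696) = 60.3 × (-0.7283) = -43.91 mV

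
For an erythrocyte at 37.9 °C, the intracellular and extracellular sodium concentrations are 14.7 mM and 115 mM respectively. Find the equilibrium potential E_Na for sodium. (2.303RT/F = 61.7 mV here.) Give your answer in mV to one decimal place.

E = (61.7/z) · log₁₀([Na⁺]_out/[Na⁺]_in) with z = +1.
= (61.7/1) · log₁₀(115/14.7) = 61.70 · log₁₀(7.823)
= 61.70 · (0.8934) = 55.12 mV

55.1 mV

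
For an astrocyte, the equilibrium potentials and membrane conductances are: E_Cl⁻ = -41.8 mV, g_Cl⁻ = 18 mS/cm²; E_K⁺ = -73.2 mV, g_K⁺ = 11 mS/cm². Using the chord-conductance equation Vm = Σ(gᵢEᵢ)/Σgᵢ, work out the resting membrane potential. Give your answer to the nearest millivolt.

-54 mV

Σ gᵢEᵢ = 18·(-41.8) + 11·(-73.2) = -1557.60
Σ gᵢ = 18 + 11 = 29
Vm = -1557.60 / 29 = -53.71 mV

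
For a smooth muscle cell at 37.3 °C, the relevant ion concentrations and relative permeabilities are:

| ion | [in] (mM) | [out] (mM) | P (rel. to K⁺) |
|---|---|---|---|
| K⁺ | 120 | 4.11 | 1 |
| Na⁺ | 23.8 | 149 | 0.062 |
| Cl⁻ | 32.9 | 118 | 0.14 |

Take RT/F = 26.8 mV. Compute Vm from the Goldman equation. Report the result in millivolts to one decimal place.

-54.7 mV

Vm = 26.8 · ln[(Σ P·[cation]ₒ + Σ P·[anion]ᵢ) / (Σ P·[cation]ᵢ + Σ P·[anion]ₒ)]
Numerator = 1×4.11 + 0.062×149 + 0.14×32.9 = 17.95
Denominator = 1×120 + 0.062×23.8 + 0.14×118 = 138
Vm = 26.8 · ln(0.13011) = 26.8 × (-2.0394) = -54.66 mV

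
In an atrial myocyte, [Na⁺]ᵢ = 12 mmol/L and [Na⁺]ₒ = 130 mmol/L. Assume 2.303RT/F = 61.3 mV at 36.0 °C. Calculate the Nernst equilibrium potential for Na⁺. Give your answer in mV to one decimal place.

63.4 mV

E = (61.3/z) · log₁₀([Na⁺]_out/[Na⁺]_in) with z = +1.
= (61.3/1) · log₁₀(130/12) = 61.30 · log₁₀(10.83)
= 61.30 · (1.0348) = 63.43 mV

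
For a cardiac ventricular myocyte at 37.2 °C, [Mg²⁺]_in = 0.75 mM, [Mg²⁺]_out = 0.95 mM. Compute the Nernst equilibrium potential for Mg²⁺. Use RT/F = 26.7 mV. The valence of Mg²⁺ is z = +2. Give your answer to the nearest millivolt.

3 mV

E = (26.7/z) · ln([Mg²⁺]_out/[Mg²⁺]_in) with z = +2.
= (26.7/2) · ln(0.95/0.75) = 13.35 · ln(1.267)
= 13.35 · (0.2364) = 3.16 mV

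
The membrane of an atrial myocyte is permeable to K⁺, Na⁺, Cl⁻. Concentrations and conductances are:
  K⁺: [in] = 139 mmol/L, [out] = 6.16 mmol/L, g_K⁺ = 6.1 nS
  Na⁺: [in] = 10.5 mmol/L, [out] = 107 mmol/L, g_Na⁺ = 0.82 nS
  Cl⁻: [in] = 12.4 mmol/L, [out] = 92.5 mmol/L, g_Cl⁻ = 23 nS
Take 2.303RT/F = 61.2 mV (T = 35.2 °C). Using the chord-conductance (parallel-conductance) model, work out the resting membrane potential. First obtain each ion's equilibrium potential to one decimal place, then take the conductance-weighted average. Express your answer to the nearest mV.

-56 mV

E_K⁺ = (61.2/1)·log₁₀(6.16/139) = -82.8 mV
E_Na⁺ = (61.2/1)·log₁₀(107/10.5) = 61.7 mV
E_Cl⁻ = (61.2/-1)·log₁₀(92.5/12.4) = -53.4 mV
Vm = (Σ gᵢEᵢ)/(Σ gᵢ) = (6.1·-82.8 + 0.82·61.7 + 23·-53.4) / (6.1 + 0.82 + 23)
= -1682.69 / 29.92 = -56.24 mV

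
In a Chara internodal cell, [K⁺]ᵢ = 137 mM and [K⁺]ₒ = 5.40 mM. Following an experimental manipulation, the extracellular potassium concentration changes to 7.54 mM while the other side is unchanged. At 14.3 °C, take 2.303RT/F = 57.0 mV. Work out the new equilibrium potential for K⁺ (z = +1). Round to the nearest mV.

-72 mV

After the shift: [K⁺]_out = 7.54, [K⁺]_in = 137 mM.
E_new = (57.0/1)·log₁₀(7.54/137) = 57.00 · (-1.2593) = -71.78 mV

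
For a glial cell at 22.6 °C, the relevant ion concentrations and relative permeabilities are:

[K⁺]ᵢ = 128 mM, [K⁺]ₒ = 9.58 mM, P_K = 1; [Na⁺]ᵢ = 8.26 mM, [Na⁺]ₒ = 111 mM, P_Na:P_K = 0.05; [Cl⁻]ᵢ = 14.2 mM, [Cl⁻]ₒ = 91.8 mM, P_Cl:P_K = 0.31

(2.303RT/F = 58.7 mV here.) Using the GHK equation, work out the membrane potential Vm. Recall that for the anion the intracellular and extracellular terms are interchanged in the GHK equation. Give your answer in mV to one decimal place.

-53.1 mV

Vm = 58.7 · log₁₀[(Σ P·[cation]ₒ + Σ P·[anion]ᵢ) / (Σ P·[cation]ᵢ + Σ P·[anion]ₒ)]
Numerator = 1×9.58 + 0.05×111 + 0.31×14.2 = 19.53
Denominator = 1×128 + 0.05×8.26 + 0.31×91.8 = 156.9
Vm = 58.7 · log₁₀(0.12451) = 58.7 × (-0.9048) = -53.11 mV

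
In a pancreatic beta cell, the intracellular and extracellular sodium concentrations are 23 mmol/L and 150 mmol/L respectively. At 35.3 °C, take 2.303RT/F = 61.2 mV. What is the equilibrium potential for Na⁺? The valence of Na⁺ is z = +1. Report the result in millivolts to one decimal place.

E = (61.2/z) · log₁₀([Na⁺]_out/[Na⁺]_in) with z = +1.
= (61.2/1) · log₁₀(150/23) = 61.20 · log₁₀(6.522)
= 61.20 · (0.8144) = 49.84 mV

49.8 mV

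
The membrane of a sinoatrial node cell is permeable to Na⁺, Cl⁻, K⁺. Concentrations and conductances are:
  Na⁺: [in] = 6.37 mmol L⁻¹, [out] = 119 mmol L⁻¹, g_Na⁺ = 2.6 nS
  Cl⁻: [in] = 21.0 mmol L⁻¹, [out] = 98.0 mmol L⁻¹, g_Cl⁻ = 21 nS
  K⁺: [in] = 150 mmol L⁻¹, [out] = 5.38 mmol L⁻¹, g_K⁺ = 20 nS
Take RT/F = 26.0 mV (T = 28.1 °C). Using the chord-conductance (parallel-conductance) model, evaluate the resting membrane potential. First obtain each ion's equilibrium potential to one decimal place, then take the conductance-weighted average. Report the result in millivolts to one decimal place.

E_Na⁺ = (26.0/1)·ln(119/6.37) = 76.1 mV
E_Cl⁻ = (26.0/-1)·ln(98.0/21.0) = -40.1 mV
E_K⁺ = (26.0/1)·ln(5.38/150) = -86.5 mV
Vm = (Σ gᵢEᵢ)/(Σ gᵢ) = (2.6·76.1 + 21·-40.1 + 20·-86.5) / (2.6 + 21 + 20)
= -2374.24 / 43.6 = -54.46 mV

-54.5 mV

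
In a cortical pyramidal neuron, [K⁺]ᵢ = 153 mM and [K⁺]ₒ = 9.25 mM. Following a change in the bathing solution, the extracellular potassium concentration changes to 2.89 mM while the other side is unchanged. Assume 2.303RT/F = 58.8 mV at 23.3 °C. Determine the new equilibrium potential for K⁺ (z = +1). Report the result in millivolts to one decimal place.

-101.4 mV

After the shift: [K⁺]_out = 2.89, [K⁺]_in = 153 mM.
E_new = (58.8/1)·log₁₀(2.89/153) = 58.80 · (-1.7238) = -101.36 mV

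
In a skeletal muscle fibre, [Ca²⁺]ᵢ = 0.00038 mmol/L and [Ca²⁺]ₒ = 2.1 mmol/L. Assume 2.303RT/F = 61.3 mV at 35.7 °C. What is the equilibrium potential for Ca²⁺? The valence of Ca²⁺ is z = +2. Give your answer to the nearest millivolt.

115 mV

E = (61.3/z) · log₁₀([Ca²⁺]_out/[Ca²⁺]_in) with z = +2.
= (61.3/2) · log₁₀(2.1/0.00038) = 30.65 · log₁₀(5526)
= 30.65 · (3.7424) = 114.71 mV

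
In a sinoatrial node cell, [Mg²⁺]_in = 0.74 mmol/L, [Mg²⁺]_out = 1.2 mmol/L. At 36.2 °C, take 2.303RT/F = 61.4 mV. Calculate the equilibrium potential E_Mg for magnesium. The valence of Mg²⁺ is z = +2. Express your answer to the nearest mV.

E = (61.4/z) · log₁₀([Mg²⁺]_out/[Mg²⁺]_in) with z = +2.
= (61.4/2) · log₁₀(1.2/0.74) = 30.70 · log₁₀(1.622)
= 30.70 · (0.2099) = 6.45 mV

6 mV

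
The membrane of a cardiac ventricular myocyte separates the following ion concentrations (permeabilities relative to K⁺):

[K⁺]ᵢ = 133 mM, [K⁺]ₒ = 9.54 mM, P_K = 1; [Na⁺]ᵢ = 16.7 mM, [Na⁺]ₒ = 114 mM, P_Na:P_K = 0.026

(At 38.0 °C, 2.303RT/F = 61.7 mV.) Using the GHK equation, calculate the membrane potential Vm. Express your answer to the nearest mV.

-63 mV

Vm = 61.7 · log₁₀[(Σ P·[cation]ₒ + Σ P·[anion]ᵢ) / (Σ P·[cation]ᵢ + Σ P·[anion]ₒ)]
Numerator = 1×9.54 + 0.026×114 = 12.5
Denominator = 1×133 + 0.026×16.7 = 133.4
Vm = 61.7 · log₁₀(0.093709) = 61.7 × (-1.0282) = -63.44 mV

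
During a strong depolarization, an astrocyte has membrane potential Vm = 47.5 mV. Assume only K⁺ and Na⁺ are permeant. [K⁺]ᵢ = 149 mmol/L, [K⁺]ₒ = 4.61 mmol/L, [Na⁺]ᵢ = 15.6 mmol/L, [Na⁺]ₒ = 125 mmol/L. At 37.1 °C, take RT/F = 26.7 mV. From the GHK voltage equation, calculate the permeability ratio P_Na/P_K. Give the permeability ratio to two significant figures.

27

Let α = P_Na/P_K. GHK: Vm = 26.7·ln[(Kₒ + α·Naₒ)/(Kᵢ + α·Naᵢ)].
e^(Vm/26.7) = e^(47.5/26.7) = 5.9241
So 5.9241·(Kᵢ + α·Naᵢ) = Kₒ + α·Naₒ → α = (5.9241·149.0 − 4.61) / (125.0 − 5.9241·15.6)
α = (882.7 − 4.61) / (125.0 − 92.42) = 878.1/32.58 = 26.95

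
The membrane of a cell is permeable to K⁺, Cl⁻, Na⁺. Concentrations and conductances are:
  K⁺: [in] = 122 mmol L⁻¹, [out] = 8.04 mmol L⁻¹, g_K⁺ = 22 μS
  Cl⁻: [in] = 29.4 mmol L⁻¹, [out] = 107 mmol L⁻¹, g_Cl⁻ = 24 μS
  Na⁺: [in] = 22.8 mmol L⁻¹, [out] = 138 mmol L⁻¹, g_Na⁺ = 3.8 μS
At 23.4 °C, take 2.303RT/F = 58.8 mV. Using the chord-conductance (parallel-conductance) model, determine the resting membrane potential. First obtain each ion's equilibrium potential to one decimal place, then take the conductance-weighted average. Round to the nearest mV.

-43 mV

E_K⁺ = (58.8/1)·log₁₀(8.04/122) = -69.4 mV
E_Cl⁻ = (58.8/-1)·log₁₀(107/29.4) = -33.0 mV
E_Na⁺ = (58.8/1)·log₁₀(138/22.8) = 46.0 mV
Vm = (Σ gᵢEᵢ)/(Σ gᵢ) = (22·-69.4 + 24·-33.0 + 3.8·46.0) / (22 + 24 + 3.8)
= -2144.00 / 49.8 = -43.05 mV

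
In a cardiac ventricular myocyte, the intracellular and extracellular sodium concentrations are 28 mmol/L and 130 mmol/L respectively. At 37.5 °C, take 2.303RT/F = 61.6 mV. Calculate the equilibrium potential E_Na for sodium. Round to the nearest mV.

41 mV

E = (61.6/z) · log₁₀([Na⁺]_out/[Na⁺]_in) with z = +1.
= (61.6/1) · log₁₀(130/28) = 61.60 · log₁₀(4.643)
= 61.60 · (0.6668) = 41.07 mV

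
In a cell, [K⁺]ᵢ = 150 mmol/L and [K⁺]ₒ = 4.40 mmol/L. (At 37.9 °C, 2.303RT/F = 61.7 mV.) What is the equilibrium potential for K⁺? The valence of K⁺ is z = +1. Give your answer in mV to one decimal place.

-94.6 mV

E = (61.7/z) · log₁₀([K⁺]_out/[K⁺]_in) with z = +1.
= (61.7/1) · log₁₀(4.40/150) = 61.70 · log₁₀(0.02933)
= 61.70 · (-1.5326) = -94.56 mV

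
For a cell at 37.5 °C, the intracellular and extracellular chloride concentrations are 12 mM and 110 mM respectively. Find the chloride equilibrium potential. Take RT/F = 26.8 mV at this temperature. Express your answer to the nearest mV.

E = (26.8/z) · ln([Cl⁻]_out/[Cl⁻]_in) with z = -1.
For an anion, dividing by z = -1 reverses the sign.
= (26.8/-1) · ln(110/12) = -26.80 · ln(9.167)
= -26.80 · (2.2156) = -59.38 mV

-59 mV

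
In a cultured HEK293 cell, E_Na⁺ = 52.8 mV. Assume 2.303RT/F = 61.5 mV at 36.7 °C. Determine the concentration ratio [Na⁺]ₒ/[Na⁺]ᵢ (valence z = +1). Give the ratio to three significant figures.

log₁₀([out]/[in]) = E·z/(61.5) = 52.8 × 1 / 61.5 = 0.8585
[out]/[in] = 10^(0.8585) = 7.22

7.22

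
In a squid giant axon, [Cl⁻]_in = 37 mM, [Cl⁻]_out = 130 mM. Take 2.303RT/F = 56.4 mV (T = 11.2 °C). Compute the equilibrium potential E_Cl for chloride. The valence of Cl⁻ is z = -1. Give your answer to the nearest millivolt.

-31 mV

E = (56.4/z) · log₁₀([Cl⁻]_out/[Cl⁻]_in) with z = -1.
For an anion, dividing by z = -1 reverses the sign.
= (56.4/-1) · log₁₀(130/37) = -56.40 · log₁₀(3.514)
= -56.40 · (0.5457) = -30.78 mV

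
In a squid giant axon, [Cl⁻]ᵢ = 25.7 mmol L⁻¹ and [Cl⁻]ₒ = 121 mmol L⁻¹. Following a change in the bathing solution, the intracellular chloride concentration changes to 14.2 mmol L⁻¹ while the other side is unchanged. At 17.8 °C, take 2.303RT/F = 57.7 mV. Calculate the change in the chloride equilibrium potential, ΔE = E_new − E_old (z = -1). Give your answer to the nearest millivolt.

-15 mV

E_old = (57.7/-1)·log₁₀(121/25.7) = -38.82 mV
E_new = (57.7/-1)·log₁₀(121/14.2) = -53.69 mV
ΔE = -53.69 − (-38.82) = -14.87 mV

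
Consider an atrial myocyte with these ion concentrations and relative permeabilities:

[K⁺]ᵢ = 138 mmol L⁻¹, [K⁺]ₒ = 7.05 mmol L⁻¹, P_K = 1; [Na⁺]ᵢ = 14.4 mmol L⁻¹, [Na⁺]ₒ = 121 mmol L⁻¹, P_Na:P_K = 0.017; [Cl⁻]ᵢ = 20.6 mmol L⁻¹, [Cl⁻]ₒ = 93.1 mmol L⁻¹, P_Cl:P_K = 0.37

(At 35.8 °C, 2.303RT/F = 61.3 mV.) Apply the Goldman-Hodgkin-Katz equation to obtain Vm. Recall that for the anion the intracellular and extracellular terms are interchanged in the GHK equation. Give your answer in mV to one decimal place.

Vm = 61.3 · log₁₀[(Σ P·[cation]ₒ + Σ P·[anion]ᵢ) / (Σ P·[cation]ᵢ + Σ P·[anion]ₒ)]
Numerator = 1×7.05 + 0.017×121 + 0.37×20.6 = 16.73
Denominator = 1×138 + 0.017×14.4 + 0.37×93.1 = 172.7
Vm = 61.3 · log₁₀(0.096872) = 61.3 × (-1.0138) = -62.15 mV

-62.1 mV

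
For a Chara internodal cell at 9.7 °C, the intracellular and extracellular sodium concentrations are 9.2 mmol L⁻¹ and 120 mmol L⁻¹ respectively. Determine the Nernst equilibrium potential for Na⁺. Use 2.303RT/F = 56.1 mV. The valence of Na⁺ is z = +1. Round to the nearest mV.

E = (56.1/z) · log₁₀([Na⁺]_out/[Na⁺]_in) with z = +1.
= (56.1/1) · log₁₀(120/9.2) = 56.10 · log₁₀(13.04)
= 56.10 · (1.1154) = 62.57 mV

63 mV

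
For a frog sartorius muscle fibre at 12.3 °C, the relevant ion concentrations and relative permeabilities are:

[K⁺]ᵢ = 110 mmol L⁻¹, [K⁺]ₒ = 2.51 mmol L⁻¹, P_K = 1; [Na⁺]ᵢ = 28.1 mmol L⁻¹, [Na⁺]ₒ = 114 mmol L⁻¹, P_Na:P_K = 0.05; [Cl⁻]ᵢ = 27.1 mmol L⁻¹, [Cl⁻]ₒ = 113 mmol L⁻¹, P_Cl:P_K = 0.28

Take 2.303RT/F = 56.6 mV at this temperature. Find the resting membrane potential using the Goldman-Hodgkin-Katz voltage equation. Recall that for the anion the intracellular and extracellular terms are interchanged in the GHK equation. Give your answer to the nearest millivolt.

-54 mV

Vm = 56.6 · log₁₀[(Σ P·[cation]ₒ + Σ P·[anion]ᵢ) / (Σ P·[cation]ᵢ + Σ P·[anion]ₒ)]
Numerator = 1×2.51 + 0.05×114 + 0.28×27.1 = 15.8
Denominator = 1×110 + 0.05×28.1 + 0.28×113 = 143
Vm = 56.6 · log₁₀(0.11044) = 56.6 × (-0.9569) = -54.16 mV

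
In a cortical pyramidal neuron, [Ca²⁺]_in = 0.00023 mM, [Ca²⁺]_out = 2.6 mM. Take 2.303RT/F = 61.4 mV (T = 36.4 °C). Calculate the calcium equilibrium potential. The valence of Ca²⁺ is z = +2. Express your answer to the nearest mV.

E = (61.4/z) · log₁₀([Ca²⁺]_out/[Ca²⁺]_in) with z = +2.
= (61.4/2) · log₁₀(2.6/0.00023) = 30.70 · log₁₀(1.13e+04)
= 30.70 · (4.0532) = 124.43 mV

124 mV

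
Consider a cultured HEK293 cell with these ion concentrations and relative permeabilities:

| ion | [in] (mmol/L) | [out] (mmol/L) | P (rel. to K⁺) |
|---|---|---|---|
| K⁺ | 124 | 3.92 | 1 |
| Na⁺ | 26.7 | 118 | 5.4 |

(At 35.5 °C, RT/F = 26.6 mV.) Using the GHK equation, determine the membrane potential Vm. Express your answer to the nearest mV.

Vm = 26.6 · ln[(Σ P·[cation]ₒ + Σ P·[anion]ᵢ) / (Σ P·[cation]ᵢ + Σ P·[anion]ₒ)]
Numerator = 1×3.92 + 5.4×118 = 641.1
Denominator = 1×124 + 5.4×26.7 = 268.2
Vm = 26.6 · ln(2.3906) = 26.6 × (0.8716) = 23.18 mV

23 mV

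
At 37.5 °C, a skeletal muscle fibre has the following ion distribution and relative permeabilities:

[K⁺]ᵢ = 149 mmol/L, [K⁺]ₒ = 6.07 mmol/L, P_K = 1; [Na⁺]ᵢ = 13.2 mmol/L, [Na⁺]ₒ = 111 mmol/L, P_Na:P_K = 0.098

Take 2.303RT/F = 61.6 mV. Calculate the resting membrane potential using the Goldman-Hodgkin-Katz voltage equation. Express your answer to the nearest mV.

-58 mV

Vm = 61.6 · log₁₀[(Σ P·[cation]ₒ + Σ P·[anion]ᵢ) / (Σ P·[cation]ᵢ + Σ P·[anion]ₒ)]
Numerator = 1×6.07 + 0.098×111 = 16.95
Denominator = 1×149 + 0.098×13.2 = 150.3
Vm = 61.6 · log₁₀(0.11277) = 61.6 × (-0.9478) = -58.39 mV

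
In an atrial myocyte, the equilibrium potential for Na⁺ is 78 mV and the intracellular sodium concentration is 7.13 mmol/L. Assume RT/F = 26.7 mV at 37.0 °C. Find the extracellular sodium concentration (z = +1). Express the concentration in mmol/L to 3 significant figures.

132 mmol/L

Nernst: E = (26.7/1) · ln([out]/[in]), so ln([out]/[in]) = 78.0 × 1 / 26.7 = 2.9213.
[out]/[in] = e^(2.9213) = 18.57.
[out] = 18.57 × 7.13 = 132.4 mmol/L.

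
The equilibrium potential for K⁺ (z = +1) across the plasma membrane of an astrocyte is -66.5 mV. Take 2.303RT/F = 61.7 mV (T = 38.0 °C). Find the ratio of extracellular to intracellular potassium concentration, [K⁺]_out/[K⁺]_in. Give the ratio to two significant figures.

log₁₀([out]/[in]) = E·z/(61.7) = -66.5 × 1 / 61.7 = -1.0778
[out]/[in] = 10^(-1.0778) = 0.0836

0.084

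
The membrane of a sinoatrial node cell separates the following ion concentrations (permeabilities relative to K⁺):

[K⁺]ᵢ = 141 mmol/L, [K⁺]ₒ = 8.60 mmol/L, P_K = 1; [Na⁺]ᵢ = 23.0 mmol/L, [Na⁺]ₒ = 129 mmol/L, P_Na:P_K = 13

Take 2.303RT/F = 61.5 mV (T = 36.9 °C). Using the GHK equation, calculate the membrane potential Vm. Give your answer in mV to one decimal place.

35.9 mV

Vm = 61.5 · log₁₀[(Σ P·[cation]ₒ + Σ P·[anion]ᵢ) / (Σ P·[cation]ᵢ + Σ P·[anion]ₒ)]
Numerator = 1×8.60 + 13×129 = 1686
Denominator = 1×141 + 13×23.0 = 440
Vm = 61.5 · log₁₀(3.8309) = 61.5 × (0.5833) = 35.87 mV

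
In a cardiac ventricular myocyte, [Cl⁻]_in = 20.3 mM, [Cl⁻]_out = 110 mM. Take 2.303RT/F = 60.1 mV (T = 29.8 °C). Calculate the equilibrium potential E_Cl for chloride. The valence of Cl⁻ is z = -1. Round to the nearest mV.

E = (60.1/z) · log₁₀([Cl⁻]_out/[Cl⁻]_in) with z = -1.
For an anion, dividing by z = -1 reverses the sign.
= (60.1/-1) · log₁₀(110/20.3) = -60.10 · log₁₀(5.419)
= -60.10 · (0.7339) = -44.11 mV

-44 mV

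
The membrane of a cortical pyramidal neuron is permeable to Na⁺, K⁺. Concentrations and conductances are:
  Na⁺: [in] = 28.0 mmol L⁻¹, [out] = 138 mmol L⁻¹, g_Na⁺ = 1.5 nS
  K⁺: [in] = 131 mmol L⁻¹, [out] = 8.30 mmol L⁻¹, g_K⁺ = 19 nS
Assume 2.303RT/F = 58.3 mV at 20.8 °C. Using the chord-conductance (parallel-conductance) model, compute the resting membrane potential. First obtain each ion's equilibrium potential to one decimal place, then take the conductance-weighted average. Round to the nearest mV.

-62 mV

E_Na⁺ = (58.3/1)·log₁₀(138/28.0) = 40.4 mV
E_K⁺ = (58.3/1)·log₁₀(8.30/131) = -69.9 mV
Vm = (Σ gᵢEᵢ)/(Σ gᵢ) = (1.5·40.4 + 19·-69.9) / (1.5 + 19)
= -1267.50 / 20.5 = -61.83 mV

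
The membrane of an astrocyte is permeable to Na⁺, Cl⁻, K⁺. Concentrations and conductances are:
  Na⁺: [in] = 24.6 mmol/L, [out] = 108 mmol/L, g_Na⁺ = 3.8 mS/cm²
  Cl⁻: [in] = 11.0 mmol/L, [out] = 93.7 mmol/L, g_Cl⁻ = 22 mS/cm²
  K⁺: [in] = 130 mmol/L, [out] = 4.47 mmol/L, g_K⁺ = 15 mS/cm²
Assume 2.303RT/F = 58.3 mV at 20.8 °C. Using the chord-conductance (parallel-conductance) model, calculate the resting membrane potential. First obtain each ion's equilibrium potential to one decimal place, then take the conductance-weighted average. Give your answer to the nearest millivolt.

E_Na⁺ = (58.3/1)·log₁₀(108/24.6) = 37.5 mV
E_Cl⁻ = (58.3/-1)·log₁₀(93.7/11.0) = -54.2 mV
E_K⁺ = (58.3/1)·log₁₀(4.47/130) = -85.3 mV
Vm = (Σ gᵢEᵢ)/(Σ gᵢ) = (3.8·37.5 + 22·-54.2 + 15·-85.3) / (3.8 + 22 + 15)
= -2329.40 / 40.8 = -57.09 mV

-57 mV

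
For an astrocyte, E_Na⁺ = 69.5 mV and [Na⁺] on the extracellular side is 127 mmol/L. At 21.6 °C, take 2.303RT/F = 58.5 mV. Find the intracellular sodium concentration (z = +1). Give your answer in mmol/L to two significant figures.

8.2 mmol/L

Nernst: E = (58.5/1) · log₁₀([out]/[in]), so log₁₀([out]/[in]) = 69.5 × 1 / 58.5 = 1.1880.
[out]/[in] = 10^(1.1880) = 15.42.
[in] = 127 / 15.42 = 8.237 mmol/L.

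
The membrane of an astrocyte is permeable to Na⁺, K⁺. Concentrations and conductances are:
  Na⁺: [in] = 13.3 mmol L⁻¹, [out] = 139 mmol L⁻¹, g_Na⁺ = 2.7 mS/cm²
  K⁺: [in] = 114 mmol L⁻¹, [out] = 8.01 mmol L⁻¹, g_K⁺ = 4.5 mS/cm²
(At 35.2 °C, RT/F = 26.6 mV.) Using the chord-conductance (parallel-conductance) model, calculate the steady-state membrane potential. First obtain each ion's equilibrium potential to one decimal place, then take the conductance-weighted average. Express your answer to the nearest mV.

-21 mV

E_Na⁺ = (26.6/1)·ln(139/13.3) = 62.4 mV
E_K⁺ = (26.6/1)·ln(8.01/114) = -70.6 mV
Vm = (Σ gᵢEᵢ)/(Σ gᵢ) = (2.7·62.4 + 4.5·-70.6) / (2.7 + 4.5)
= -149.22 / 7.2 = -20.72 mV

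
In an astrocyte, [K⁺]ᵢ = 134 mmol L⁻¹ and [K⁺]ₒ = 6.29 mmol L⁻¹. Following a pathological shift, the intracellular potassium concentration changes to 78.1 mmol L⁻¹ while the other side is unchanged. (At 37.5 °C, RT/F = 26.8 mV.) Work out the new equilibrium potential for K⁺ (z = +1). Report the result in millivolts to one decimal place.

-67.5 mV

After the shift: [K⁺]_out = 6.29, [K⁺]_in = 78.1 mmol L⁻¹.
E_new = (26.8/1)·ln(6.29/78.1) = 26.80 · (-2.5190) = -67.51 mV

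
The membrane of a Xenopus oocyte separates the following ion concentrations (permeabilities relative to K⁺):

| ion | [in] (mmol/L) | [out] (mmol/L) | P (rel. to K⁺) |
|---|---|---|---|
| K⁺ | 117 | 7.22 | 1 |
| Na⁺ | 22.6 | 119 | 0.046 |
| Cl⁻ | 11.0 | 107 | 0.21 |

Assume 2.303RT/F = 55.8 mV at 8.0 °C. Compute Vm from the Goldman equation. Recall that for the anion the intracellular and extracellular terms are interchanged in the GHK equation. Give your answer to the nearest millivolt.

Vm = 55.8 · log₁₀[(Σ P·[cation]ₒ + Σ P·[anion]ᵢ) / (Σ P·[cation]ᵢ + Σ P·[anion]ₒ)]
Numerator = 1×7.22 + 0.046×119 + 0.21×11.0 = 15
Denominator = 1×117 + 0.046×22.6 + 0.21×107 = 140.5
Vm = 55.8 · log₁₀(0.10678) = 55.8 × (-0.9715) = -54.21 mV

-54 mV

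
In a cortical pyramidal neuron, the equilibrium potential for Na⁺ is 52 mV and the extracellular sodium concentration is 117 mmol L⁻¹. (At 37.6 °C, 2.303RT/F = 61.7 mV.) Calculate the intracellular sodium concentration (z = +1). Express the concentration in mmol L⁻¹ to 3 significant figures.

16.8 mmol L⁻¹

Nernst: E = (61.7/1) · log₁₀([out]/[in]), so log₁₀([out]/[in]) = 52.0 × 1 / 61.7 = 0.8428.
[out]/[in] = 10^(0.8428) = 6.963.
[in] = 117 / 6.963 = 16.8 mmol L⁻¹.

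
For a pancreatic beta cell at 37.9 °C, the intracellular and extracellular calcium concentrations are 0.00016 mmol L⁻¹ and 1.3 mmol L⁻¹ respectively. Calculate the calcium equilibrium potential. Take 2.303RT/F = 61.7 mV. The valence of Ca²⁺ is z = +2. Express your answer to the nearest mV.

121 mV

E = (61.7/z) · log₁₀([Ca²⁺]_out/[Ca²⁺]_in) with z = +2.
= (61.7/2) · log₁₀(1.3/0.00016) = 30.85 · log₁₀(8125)
= 30.85 · (3.9098) = 120.62 mV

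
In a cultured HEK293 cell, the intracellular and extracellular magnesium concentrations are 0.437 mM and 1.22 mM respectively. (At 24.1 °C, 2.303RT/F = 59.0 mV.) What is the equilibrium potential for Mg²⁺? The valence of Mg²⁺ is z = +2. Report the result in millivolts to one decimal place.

E = (59.0/z) · log₁₀([Mg²⁺]_out/[Mg²⁺]_in) with z = +2.
= (59.0/2) · log₁₀(1.22/0.437) = 29.50 · log₁₀(2.792)
= 29.50 · (0.4459) = 13.15 mV

13.2 mV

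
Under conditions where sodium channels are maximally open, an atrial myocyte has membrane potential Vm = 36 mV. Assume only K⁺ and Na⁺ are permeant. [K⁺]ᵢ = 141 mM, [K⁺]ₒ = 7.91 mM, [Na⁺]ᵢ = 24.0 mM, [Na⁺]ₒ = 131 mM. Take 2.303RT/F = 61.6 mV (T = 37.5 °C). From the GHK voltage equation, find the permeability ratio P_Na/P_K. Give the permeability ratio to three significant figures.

13.7

Let α = P_Na/P_K. GHK: Vm = 61.6·log₁₀[(Kₒ + α·Naₒ)/(Kᵢ + α·Naᵢ)].
10^(Vm/61.6) = 10^(36.0/61.6) = 3.8407
So 3.8407·(Kᵢ + α·Naᵢ) = Kₒ + α·Naₒ → α = (3.8407·141.0 − 7.91) / (131.0 − 3.8407·24.0)
α = (541.5 − 7.91) / (131.0 − 92.18) = 533.6/38.82 = 13.75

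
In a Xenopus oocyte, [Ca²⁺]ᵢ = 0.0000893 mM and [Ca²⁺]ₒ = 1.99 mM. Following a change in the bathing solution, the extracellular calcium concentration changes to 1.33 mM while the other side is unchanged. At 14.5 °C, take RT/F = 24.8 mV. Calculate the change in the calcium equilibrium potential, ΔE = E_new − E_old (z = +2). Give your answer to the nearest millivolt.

-5 mV

E_old = (24.8/2)·ln(1.99/0.0000893) = 124.14 mV
E_new = (24.8/2)·ln(1.33/0.0000893) = 119.15 mV
ΔE = 119.15 − (124.14) = -5.00 mV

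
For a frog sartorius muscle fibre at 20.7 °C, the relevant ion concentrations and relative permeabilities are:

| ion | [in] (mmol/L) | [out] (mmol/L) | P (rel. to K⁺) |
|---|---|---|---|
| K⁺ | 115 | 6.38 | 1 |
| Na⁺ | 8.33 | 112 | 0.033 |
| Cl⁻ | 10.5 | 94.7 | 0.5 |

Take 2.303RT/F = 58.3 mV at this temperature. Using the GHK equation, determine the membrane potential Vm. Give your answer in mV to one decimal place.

-59.8 mV

Vm = 58.3 · log₁₀[(Σ P·[cation]ₒ + Σ P·[anion]ᵢ) / (Σ P·[cation]ᵢ + Σ P·[anion]ₒ)]
Numerator = 1×6.38 + 0.033×112 + 0.5×10.5 = 15.33
Denominator = 1×115 + 0.033×8.33 + 0.5×94.7 = 162.6
Vm = 58.3 · log₁₀(0.094241) = 58.3 × (-1.0258) = -59.80 mV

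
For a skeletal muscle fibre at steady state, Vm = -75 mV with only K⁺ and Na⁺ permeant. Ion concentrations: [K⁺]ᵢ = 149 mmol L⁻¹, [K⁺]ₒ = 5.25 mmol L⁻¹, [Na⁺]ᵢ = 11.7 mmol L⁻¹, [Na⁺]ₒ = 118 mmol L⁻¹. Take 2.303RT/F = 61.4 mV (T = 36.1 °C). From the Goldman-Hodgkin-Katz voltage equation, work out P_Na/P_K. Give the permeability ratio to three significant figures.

Let α = P_Na/P_K. GHK: Vm = 61.4·log₁₀[(Kₒ + α·Naₒ)/(Kᵢ + α·Naᵢ)].
10^(Vm/61.4) = 10^(-75.0/61.4) = 0.060048
So 0.060048·(Kᵢ + α·Naᵢ) = Kₒ + α·Naₒ → α = (0.060048·149.0 − 5.25) / (118.0 − 0.060048·11.7)
α = (8.947 − 5.25) / (118.0 − 0.7026) = 3.697/117.3 = 0.03152

0.0315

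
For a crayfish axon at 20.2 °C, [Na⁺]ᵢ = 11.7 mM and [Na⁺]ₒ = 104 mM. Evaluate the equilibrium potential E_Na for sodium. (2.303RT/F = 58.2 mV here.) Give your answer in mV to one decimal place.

E = (58.2/z) · log₁₀([Na⁺]_out/[Na⁺]_in) with z = +1.
= (58.2/1) · log₁₀(104/11.7) = 58.20 · log₁₀(8.889)
= 58.20 · (0.9488) = 55.22 mV

55.2 mV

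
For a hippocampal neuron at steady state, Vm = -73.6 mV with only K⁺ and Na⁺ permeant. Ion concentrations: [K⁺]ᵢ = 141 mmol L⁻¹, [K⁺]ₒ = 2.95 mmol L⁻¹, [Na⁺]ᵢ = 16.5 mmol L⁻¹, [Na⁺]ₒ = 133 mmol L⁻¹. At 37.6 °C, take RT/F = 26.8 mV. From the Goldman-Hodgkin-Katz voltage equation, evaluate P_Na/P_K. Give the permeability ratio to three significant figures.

Let α = P_Na/P_K. GHK: Vm = 26.8·ln[(Kₒ + α·Naₒ)/(Kᵢ + α·Naᵢ)].
e^(Vm/26.8) = e^(-73.6/26.8) = 0.064167
So 0.064167·(Kᵢ + α·Naᵢ) = Kₒ + α·Naₒ → α = (0.064167·141.0 − 2.95) / (133.0 − 0.064167·16.5)
α = (9.048 − 2.95) / (133.0 − 1.059) = 6.098/131.9 = 0.04621

0.0462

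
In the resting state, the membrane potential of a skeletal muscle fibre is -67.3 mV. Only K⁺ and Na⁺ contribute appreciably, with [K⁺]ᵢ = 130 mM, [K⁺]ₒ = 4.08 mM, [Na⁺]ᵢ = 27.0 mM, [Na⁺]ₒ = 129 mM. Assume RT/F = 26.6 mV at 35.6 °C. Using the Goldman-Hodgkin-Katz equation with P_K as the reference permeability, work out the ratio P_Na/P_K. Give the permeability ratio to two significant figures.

0.049

Let α = P_Na/P_K. GHK: Vm = 26.6·ln[(Kₒ + α·Naₒ)/(Kᵢ + α·Naᵢ)].
e^(Vm/26.6) = e^(-67.3/26.6) = 0.079653
So 0.079653·(Kᵢ + α·Naᵢ) = Kₒ + α·Naₒ → α = (0.079653·130.0 − 4.08) / (129.0 − 0.079653·27.0)
α = (10.35 − 4.08) / (129.0 − 2.151) = 6.275/126.8 = 0.04947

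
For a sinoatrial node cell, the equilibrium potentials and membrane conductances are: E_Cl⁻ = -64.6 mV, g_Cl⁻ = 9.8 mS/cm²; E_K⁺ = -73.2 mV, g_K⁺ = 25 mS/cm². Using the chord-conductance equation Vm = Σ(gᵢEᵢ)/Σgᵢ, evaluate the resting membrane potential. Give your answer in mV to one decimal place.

Σ gᵢEᵢ = 9.8·(-64.6) + 25·(-73.2) = -2463.08
Σ gᵢ = 9.8 + 25 = 34.8
Vm = -2463.08 / 34.8 = -70.78 mV

-70.8 mV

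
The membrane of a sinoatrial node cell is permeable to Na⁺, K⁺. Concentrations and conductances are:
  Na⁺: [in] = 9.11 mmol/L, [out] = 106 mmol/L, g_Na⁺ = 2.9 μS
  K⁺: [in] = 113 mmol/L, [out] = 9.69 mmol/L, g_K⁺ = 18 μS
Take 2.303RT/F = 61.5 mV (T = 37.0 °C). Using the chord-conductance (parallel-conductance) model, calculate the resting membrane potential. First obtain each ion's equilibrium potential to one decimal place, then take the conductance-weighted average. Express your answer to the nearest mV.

-47 mV

E_Na⁺ = (61.5/1)·log₁₀(106/9.11) = 65.5 mV
E_K⁺ = (61.5/1)·log₁₀(9.69/113) = -65.6 mV
Vm = (Σ gᵢEᵢ)/(Σ gᵢ) = (2.9·65.5 + 18·-65.6) / (2.9 + 18)
= -990.85 / 20.9 = -47.41 mV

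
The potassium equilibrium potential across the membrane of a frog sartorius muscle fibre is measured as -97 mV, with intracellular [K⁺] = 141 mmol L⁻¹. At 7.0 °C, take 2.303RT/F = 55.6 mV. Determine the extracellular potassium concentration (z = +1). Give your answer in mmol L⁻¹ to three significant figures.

2.54 mmol L⁻¹

Nernst: E = (55.6/1) · log₁₀([out]/[in]), so log₁₀([out]/[in]) = -97.0 × 1 / 55.6 = -1.7446.
[out]/[in] = 10^(-1.7446) = 0.01801.
[out] = 0.01801 × 141 = 2.539 mmol L⁻¹.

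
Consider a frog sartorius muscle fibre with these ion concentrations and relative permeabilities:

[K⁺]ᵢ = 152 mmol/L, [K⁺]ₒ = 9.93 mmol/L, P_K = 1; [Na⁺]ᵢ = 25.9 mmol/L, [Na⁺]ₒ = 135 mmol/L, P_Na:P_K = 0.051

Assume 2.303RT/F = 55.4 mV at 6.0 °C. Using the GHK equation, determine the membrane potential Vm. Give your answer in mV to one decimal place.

Vm = 55.4 · log₁₀[(Σ P·[cation]ₒ + Σ P·[anion]ᵢ) / (Σ P·[cation]ᵢ + Σ P·[anion]ₒ)]
Numerator = 1×9.93 + 0.051×135 = 16.81
Denominator = 1×152 + 0.051×25.9 = 153.3
Vm = 55.4 · log₁₀(0.10967) = 55.4 × (-0.9599) = -53.18 mV

-53.2 mV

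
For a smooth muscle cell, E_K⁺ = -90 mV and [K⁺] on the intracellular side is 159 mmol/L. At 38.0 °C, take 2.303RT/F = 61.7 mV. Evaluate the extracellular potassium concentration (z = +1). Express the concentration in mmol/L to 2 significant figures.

5.5 mmol/L

Nernst: E = (61.7/1) · log₁₀([out]/[in]), so log₁₀([out]/[in]) = -90.0 × 1 / 61.7 = -1.4587.
[out]/[in] = 10^(-1.4587) = 0.03478.
[out] = 0.03478 × 159 = 5.53 mmol/L.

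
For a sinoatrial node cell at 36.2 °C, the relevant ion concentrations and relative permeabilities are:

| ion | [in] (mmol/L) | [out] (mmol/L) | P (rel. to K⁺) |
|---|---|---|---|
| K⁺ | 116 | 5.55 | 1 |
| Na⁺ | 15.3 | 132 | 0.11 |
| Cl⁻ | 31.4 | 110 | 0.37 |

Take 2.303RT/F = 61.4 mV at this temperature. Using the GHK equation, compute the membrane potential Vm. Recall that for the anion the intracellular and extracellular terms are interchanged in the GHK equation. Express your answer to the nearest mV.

Vm = 61.4 · log₁₀[(Σ P·[cation]ₒ + Σ P·[anion]ᵢ) / (Σ P·[cation]ᵢ + Σ P·[anion]ₒ)]
Numerator = 1×5.55 + 0.11×132 + 0.37×31.4 = 31.69
Denominator = 1×116 + 0.11×15.3 + 0.37×110 = 158.4
Vm = 61.4 · log₁₀(0.20007) = 61.4 × (-0.6988) = -42.91 mV

-43 mV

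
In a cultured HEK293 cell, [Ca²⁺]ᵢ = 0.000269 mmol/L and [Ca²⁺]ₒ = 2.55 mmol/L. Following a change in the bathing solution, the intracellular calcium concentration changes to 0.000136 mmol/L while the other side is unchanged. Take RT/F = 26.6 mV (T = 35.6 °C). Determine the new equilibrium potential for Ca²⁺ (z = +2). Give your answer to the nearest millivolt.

After the shift: [Ca²⁺]_out = 2.55, [Ca²⁺]_in = 0.000136 mmol/L.
E_new = (26.6/2)·ln(2.55/0.000136) = 13.30 · (9.8389) = 130.86 mV

131 mV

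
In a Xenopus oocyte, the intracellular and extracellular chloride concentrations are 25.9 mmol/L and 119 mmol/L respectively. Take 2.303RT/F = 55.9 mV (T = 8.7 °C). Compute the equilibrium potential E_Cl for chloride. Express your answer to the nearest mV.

-37 mV

E = (55.9/z) · log₁₀([Cl⁻]_out/[Cl⁻]_in) with z = -1.
For an anion, dividing by z = -1 reverses the sign.
= (55.9/-1) · log₁₀(119/25.9) = -55.90 · log₁₀(4.595)
= -55.90 · (0.6622) = -37.02 mV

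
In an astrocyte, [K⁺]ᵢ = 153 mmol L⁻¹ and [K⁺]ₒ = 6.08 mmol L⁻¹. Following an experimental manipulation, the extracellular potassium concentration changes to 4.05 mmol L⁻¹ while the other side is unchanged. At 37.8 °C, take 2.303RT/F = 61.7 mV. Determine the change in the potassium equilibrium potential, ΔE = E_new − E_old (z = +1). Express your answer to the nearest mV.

-11 mV

E_old = (61.7/1)·log₁₀(6.08/153) = -86.43 mV
E_new = (61.7/1)·log₁₀(4.05/153) = -97.32 mV
ΔE = -97.32 − (-86.43) = -10.89 mV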